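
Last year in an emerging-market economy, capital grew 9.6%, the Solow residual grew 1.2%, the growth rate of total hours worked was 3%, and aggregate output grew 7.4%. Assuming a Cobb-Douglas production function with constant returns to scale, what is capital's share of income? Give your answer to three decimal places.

gY = gA + α·gK + (1−α)·gL, so gY − gA − gL = α(gK − gL).
7.4 − 1.2 − 3 = α × (9.6 − 3).
3.2 = 6.6 α, so α = 0.48485.

α = 0.485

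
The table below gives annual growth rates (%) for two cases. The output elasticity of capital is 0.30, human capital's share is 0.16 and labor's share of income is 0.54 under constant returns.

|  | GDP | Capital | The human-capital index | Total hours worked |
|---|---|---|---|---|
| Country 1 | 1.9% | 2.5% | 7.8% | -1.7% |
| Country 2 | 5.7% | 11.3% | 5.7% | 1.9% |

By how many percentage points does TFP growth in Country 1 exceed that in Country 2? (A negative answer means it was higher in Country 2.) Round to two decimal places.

0.45 percentage points

Labor's share = 1 − 0.3 − 0.16 = 0.54.
Country 1: TFP = 1.9 − 0.75 − 1.248 + 0.918 = 0.82%.
Country 2: TFP = 5.7 − 3.39 − 0.912 − 1.026 = 0.372%.
Difference = 0.82 − (0.372) = 0.448 pp.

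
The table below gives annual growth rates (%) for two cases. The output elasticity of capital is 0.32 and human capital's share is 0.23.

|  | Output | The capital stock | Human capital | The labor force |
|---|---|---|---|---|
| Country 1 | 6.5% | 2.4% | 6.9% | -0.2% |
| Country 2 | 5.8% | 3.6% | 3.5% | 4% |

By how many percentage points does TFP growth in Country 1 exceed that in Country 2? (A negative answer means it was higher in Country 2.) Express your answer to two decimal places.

2.19 percentage points

Labor's share = 1 − 0.32 − 0.23 = 0.45.
Country 1: TFP = 6.5 − 0.768 − 1.587 + 0.09 = 4.235%.
Country 2: TFP = 5.8 − 1.152 − 0.805 − 1.8 = 2.043%.
Difference = 4.235 − (2.043) = 2.192 pp.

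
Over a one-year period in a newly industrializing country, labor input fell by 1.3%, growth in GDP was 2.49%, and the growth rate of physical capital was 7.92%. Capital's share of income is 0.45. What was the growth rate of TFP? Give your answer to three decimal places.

-0.359%

Labor's share = 1 − 0.45 = 0.55.
Physical capital: 0.45 × 7.92 = 3.564 pp.
Labor input: 0.55 × (-1.3) = -0.715 pp.
TFP growth = 2.49 − 2.849 = -0.359%.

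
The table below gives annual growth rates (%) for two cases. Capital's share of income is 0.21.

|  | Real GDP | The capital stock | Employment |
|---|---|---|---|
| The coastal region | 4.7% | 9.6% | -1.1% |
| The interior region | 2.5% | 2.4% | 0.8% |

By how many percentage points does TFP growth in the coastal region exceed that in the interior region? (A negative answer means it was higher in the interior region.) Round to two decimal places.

Labor's share = 1 − 0.21 = 0.79.
The coastal region: TFP = 4.7 − 2.016 + 0.869 = 3.553%.
The interior region: TFP = 2.5 − 0.504 − 0.632 = 1.364%.
Difference = 3.553 − (1.364) = 2.189 pp.

2.19 percentage points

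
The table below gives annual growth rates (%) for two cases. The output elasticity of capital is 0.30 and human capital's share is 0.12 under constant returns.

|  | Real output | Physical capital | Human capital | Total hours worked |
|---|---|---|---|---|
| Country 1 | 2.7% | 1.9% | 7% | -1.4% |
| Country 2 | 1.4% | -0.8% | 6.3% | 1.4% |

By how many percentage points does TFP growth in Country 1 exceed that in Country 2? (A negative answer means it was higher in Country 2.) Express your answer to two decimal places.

Labor's share = 1 − 0.3 − 0.12 = 0.58.
Country 1: TFP = 2.7 − 0.57 − 0.84 + 0.812 = 2.102%.
Country 2: TFP = 1.4 + 0.24 − 0.756 − 0.812 = 0.072%.
Difference = 2.102 − (0.072) = 2.03 pp.

2.03 percentage points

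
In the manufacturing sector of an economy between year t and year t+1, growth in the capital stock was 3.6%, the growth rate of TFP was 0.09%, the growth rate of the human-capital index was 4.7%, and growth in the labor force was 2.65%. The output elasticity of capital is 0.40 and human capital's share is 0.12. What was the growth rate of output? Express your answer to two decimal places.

Labor's share = 1 − 0.4 − 0.12 = 0.48.
The capital stock: 0.4 × 3.6 = 1.44 pp.
The human-capital index: 0.12 × 4.7 = 0.564 pp.
The labor force: 0.48 × 2.65 = 1.272 pp.
Output growth = 0.09 + 3.276 = 3.366%.

Output grew 3.37%.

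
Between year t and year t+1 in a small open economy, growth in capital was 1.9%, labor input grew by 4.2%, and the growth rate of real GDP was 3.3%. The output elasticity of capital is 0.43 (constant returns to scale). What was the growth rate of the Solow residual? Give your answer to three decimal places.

Labor's share = 1 − 0.43 = 0.57.
Capital: 0.43 × 1.9 = 0.817 pp.
Labor input: 0.57 × 4.2 = 2.394 pp.
TFP growth = 3.3 − 3.211 = 0.089%.

The Solow residual grew 0.089%.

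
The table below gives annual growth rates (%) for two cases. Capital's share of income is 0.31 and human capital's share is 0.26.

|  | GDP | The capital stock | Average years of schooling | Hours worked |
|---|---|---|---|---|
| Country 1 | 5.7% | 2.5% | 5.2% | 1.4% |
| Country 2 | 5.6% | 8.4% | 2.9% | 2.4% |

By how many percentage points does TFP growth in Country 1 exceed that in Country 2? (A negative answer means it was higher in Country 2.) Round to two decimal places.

Labor's share = 1 − 0.31 − 0.26 = 0.43.
Country 1: TFP = 5.7 − 0.775 − 1.352 − 0.602 = 2.971%.
Country 2: TFP = 5.6 − 2.604 − 0.754 − 1.032 = 1.21%.
Difference = 2.971 − (1.21) = 1.761 pp.

1.76 percentage points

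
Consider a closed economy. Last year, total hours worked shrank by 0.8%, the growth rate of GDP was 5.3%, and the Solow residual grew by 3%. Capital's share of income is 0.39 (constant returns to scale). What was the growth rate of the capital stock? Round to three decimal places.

Labor's share = 1 − 0.39 = 0.61.
gY = gA + 0.61×(-0.8) + 0.39×g.
0.39×g = 5.3 − 3 + 0.488 = 2.788.
g = 2.788 / 0.39 = 7.14872%.

7.149%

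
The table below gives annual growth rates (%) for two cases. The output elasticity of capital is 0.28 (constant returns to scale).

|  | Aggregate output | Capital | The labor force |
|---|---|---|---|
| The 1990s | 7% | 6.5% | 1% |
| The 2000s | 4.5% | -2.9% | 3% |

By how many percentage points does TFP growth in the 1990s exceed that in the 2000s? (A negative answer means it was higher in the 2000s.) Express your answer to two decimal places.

1.31 percentage points

Labor's share = 1 − 0.28 = 0.72.
The 1990s: TFP = 7 − 1.82 − 0.72 = 4.46%.
The 2000s: TFP = 4.5 + 0.812 − 2.16 = 3.152%.
Difference = 4.46 − (3.152) = 1.308 pp.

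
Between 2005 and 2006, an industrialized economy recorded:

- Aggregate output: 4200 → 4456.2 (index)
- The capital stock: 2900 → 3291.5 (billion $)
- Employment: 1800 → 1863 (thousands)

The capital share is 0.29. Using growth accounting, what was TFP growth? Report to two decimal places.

-0.30%

Aggregate output growth = (4456.2 − 4200) / 4200 = 6.1%.
The capital stock growth = (3291.5 − 2900) / 2900 = 13.5%.
Employment growth = (1863 − 1800) / 1800 = 3.5%.
Labor's share = 1 − 0.29 = 0.71.
The capital stock: 0.29 × 13.5 = 3.915 pp.
Employment: 0.71 × 3.5 = 2.485 pp.
TFP growth = 6.1 − 6.4 = -0.3%.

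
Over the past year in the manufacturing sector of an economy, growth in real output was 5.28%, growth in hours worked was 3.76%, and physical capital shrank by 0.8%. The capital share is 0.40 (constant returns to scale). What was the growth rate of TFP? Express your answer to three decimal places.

Labor's share = 1 − 0.4 = 0.6.
Physical capital: 0.4 × (-0.8) = -0.32 pp.
Hours worked: 0.6 × 3.76 = 2.256 pp.
TFP growth = 5.28 − 1.936 = 3.344%.

TFP grew 3.344%.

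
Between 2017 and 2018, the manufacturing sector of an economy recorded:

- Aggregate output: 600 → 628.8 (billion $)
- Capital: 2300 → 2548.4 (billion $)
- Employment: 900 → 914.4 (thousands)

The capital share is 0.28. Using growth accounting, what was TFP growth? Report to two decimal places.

0.62%

Aggregate output growth = (628.8 − 600) / 600 = 4.8%.
Capital growth = (2548.4 − 2300) / 2300 = 10.8%.
Employment growth = (914.4 − 900) / 900 = 1.6%.
Labor's share = 1 − 0.28 = 0.72.
Capital: 0.28 × 10.8 = 3.024 pp.
Employment: 0.72 × 1.6 = 1.152 pp.
TFP growth = 4.8 − 4.176 = 0.624%.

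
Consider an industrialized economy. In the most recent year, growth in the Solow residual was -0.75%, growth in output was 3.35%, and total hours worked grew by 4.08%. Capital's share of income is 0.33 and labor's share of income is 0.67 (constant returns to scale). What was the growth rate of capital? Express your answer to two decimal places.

Labor's share = 1 − 0.33 = 0.67.
gY = gA + 0.67×4.08 + 0.33×g.
0.33×g = 3.35 + 0.75 − 2.7336 = 1.3664.
g = 1.3664 / 0.33 = 4.1406%.

4.14%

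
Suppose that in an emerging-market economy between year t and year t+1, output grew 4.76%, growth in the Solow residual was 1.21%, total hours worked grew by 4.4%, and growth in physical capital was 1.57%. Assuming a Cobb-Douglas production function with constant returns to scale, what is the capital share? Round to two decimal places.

gY = gA + α·gK + (1−α)·gL, so gY − gA − gL = α(gK − gL).
4.76 − 1.21 − 4.4 = α × (1.57 − 4.4).
-0.85 = -2.83 α, so α = 0.3004.

The capital share is 0.30.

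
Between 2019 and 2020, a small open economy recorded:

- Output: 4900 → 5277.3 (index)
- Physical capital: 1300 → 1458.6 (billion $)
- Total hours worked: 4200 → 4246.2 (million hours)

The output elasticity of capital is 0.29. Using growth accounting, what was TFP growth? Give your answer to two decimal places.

3.38%

Output growth = (5277.3 − 4900) / 4900 = 7.7%.
Physical capital growth = (1458.6 − 1300) / 1300 = 12.2%.
Total hours worked growth = (4246.2 − 4200) / 4200 = 1.1%.
Labor's share = 1 − 0.29 = 0.71.
Physical capital: 0.29 × 12.2 = 3.538 pp.
Total hours worked: 0.71 × 1.1 = 0.781 pp.
TFP growth = 7.7 − 4.319 = 3.381%.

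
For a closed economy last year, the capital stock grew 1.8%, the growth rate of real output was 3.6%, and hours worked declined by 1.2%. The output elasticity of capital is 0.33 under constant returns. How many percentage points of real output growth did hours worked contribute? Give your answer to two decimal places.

Labor's share = 1 − 0.33 = 0.67.
Contribution = share × growth = 0.67 × (-1.2) = -0.804 pp.

-0.80 percentage points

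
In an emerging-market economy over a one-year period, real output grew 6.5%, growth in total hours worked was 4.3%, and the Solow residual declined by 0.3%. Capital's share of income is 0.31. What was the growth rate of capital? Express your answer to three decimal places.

Labor's share = 1 − 0.31 = 0.69.
gY = gA + 0.69×4.3 + 0.31×g.
0.31×g = 6.5 + 0.3 − 2.967 = 3.833.
g = 3.833 / 0.31 = 12.36452%.

12.365%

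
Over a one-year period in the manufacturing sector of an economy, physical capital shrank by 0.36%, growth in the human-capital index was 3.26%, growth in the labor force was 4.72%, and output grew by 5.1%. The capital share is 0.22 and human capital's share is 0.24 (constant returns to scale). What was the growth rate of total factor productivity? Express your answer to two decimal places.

1.85%

Labor's share = 1 − 0.22 − 0.24 = 0.54.
Physical capital: 0.22 × (-0.36) = -0.0792 pp.
The human-capital index: 0.24 × 3.26 = 0.7824 pp.
The labor force: 0.54 × 4.72 = 2.5488 pp.
TFP growth = 5.1 − 3.252 = 1.848%.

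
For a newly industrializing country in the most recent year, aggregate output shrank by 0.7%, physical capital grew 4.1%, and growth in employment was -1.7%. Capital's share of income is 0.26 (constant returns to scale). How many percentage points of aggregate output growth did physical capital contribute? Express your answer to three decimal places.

1.066 pp

Contribution = share × growth = 0.26 × 4.1 = 1.066 pp.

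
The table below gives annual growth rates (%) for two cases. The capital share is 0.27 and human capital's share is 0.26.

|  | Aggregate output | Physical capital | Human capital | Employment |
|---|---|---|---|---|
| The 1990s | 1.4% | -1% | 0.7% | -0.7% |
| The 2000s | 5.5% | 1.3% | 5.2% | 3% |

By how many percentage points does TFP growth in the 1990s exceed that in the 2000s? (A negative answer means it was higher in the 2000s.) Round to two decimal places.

Labor's share = 1 − 0.27 − 0.26 = 0.47.
The 1990s: TFP = 1.4 + 0.27 − 0.182 + 0.329 = 1.817%.
The 2000s: TFP = 5.5 − 0.351 − 1.352 − 1.41 = 2.387%.
Difference = 1.817 − (2.387) = -0.57 pp.

-0.57 percentage points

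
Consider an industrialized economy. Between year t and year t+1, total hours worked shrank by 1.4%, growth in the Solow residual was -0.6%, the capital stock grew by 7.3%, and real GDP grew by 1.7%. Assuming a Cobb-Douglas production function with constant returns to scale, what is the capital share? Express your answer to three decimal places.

gY = gA + α·gK + (1−α)·gL, so gY − gA − gL = α(gK − gL).
1.7 + 0.6 + 1.4 = α × (7.3 − (-1.4)).
3.7 = 8.7 α, so α = 0.42529.

0.425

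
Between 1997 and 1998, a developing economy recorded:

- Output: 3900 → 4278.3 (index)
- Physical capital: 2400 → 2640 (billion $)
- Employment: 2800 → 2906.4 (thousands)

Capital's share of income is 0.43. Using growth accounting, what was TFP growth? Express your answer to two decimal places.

3.23%

Output growth = (4278.3 − 3900) / 3900 = 9.7%.
Physical capital growth = (2640 − 2400) / 2400 = 10%.
Employment growth = (2906.4 − 2800) / 2800 = 3.8%.
Labor's share = 1 − 0.43 = 0.57.
Physical capital: 0.43 × 10 = 4.3 pp.
Employment: 0.57 × 3.8 = 2.166 pp.
TFP growth = 9.7 − 6.466 = 3.234%.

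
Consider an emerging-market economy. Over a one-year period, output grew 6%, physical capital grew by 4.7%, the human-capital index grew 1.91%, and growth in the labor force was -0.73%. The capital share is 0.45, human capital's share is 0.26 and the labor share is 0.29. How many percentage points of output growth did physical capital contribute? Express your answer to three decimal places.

Contribution = share × growth = 0.45 × 4.7 = 2.115 pp.

2.115 pp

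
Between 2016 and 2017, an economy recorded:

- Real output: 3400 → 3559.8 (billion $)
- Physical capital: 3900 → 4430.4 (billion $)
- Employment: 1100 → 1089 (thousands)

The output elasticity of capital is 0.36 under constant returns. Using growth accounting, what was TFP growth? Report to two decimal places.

Real output growth = (3559.8 − 3400) / 3400 = 4.7%.
Physical capital growth = (4430.4 − 3900) / 3900 = 13.6%.
Employment growth = (1089 − 1100) / 1100 = -1%.
Labor's share = 1 − 0.36 = 0.64.
Physical capital: 0.36 × 13.6 = 4.896 pp.
Employment: 0.64 × (-1) = -0.64 pp.
TFP growth = 4.7 − 4.256 = 0.444%.

0.44%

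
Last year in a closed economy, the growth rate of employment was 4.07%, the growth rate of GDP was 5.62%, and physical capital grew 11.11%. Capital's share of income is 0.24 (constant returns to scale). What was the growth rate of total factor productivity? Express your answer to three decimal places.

-0.140%

Labor's share = 1 − 0.24 = 0.76.
Physical capital: 0.24 × 11.11 = 2.6664 pp.
Employment: 0.76 × 4.07 = 3.0932 pp.
TFP growth = 5.62 − 5.7596 = -0.1396%.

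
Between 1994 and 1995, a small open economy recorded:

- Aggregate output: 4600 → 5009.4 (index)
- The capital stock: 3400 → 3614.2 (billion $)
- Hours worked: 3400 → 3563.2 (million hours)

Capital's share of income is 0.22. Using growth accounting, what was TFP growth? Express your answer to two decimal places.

TFP grew 3.77%.

Aggregate output growth = (5009.4 − 4600) / 4600 = 8.9%.
The capital stock growth = (3614.2 − 3400) / 3400 = 6.3%.
Hours worked growth = (3563.2 − 3400) / 3400 = 4.8%.
Labor's share = 1 − 0.22 = 0.78.
The capital stock: 0.22 × 6.3 = 1.386 pp.
Hours worked: 0.78 × 4.8 = 3.744 pp.
TFP growth = 8.9 − 5.13 = 3.77%.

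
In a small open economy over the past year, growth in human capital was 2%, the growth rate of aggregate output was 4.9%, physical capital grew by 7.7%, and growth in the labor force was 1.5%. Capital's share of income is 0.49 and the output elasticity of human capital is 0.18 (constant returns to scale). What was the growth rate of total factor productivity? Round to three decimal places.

Total factor productivity grew 0.272%.

Labor's share = 1 − 0.49 − 0.18 = 0.33.
Physical capital: 0.49 × 7.7 = 3.773 pp.
Human capital: 0.18 × 2 = 0.36 pp.
The labor force: 0.33 × 1.5 = 0.495 pp.
TFP growth = 4.9 − 4.628 = 0.272%.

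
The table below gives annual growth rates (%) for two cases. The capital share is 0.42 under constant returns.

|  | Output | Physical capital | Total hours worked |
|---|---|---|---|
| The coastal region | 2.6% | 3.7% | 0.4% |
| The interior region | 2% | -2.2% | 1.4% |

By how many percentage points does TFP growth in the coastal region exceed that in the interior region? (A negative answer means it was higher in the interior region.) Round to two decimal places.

Labor's share = 1 − 0.42 = 0.58.
The coastal region: TFP = 2.6 − 1.554 − 0.232 = 0.814%.
The interior region: TFP = 2 + 0.924 − 0.812 = 2.112%.
Difference = 0.814 − (2.112) = -1.298 pp.

-1.30 percentage points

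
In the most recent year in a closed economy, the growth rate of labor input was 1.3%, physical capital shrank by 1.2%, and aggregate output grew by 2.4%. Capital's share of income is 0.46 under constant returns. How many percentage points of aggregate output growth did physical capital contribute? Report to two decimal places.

-0.55

Contribution = share × growth = 0.46 × (-1.2) = -0.552 pp.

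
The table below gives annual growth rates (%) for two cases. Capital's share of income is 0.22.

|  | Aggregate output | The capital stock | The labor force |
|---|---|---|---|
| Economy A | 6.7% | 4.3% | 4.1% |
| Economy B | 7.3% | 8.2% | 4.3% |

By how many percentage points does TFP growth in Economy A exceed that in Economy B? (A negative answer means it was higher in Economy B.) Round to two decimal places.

Labor's share = 1 − 0.22 = 0.78.
Economy A: TFP = 6.7 − 0.946 − 3.198 = 2.556%.
Economy B: TFP = 7.3 − 1.804 − 3.354 = 2.142%.
Difference = 2.556 − (2.142) = 0.414 pp.

0.41 percentage points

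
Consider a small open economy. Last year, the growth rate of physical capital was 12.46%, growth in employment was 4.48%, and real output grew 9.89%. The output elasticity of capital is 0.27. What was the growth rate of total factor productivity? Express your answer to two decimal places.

Total factor productivity growth was 3.26%.

Labor's share = 1 − 0.27 = 0.73.
Physical capital: 0.27 × 12.46 = 3.3642 pp.
Employment: 0.73 × 4.48 = 3.2704 pp.
TFP growth = 9.89 − 6.6346 = 3.2554%.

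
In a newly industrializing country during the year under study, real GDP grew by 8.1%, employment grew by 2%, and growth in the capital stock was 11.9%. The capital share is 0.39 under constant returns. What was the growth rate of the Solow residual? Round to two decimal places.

2.24%

Labor's share = 1 − 0.39 = 0.61.
The capital stock: 0.39 × 11.9 = 4.641 pp.
Employment: 0.61 × 2 = 1.22 pp.
TFP growth = 8.1 − 5.861 = 2.239%.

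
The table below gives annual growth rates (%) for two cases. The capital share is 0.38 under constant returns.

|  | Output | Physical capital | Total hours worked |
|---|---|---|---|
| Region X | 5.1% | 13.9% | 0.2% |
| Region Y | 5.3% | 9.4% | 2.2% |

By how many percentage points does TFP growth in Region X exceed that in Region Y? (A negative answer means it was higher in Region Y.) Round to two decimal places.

Labor's share = 1 − 0.38 = 0.62.
Region X: TFP = 5.1 − 5.282 − 0.124 = -0.306%.
Region Y: TFP = 5.3 − 3.572 − 1.364 = 0.364%.
Difference = -0.306 − (0.364) = -0.67 pp.

-0.67 percentage points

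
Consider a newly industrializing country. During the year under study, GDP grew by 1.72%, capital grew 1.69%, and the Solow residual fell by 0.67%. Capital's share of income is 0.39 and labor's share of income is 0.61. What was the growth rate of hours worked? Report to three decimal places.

Labor's share = 1 − 0.39 = 0.61.
gY = gA + 0.39×1.69 + 0.61×g.
0.61×g = 1.72 + 0.67 − 0.6591 = 1.7309.
g = 1.7309 / 0.61 = 2.83754%.

2.838%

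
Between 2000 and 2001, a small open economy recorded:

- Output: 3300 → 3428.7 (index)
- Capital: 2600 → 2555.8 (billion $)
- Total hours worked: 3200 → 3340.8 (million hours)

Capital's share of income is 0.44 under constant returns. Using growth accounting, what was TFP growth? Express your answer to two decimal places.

Output growth = (3428.7 − 3300) / 3300 = 3.9%.
Capital growth = (2555.8 − 2600) / 2600 = -1.7%.
Total hours worked growth = (3340.8 − 3200) / 3200 = 4.4%.
Labor's share = 1 − 0.44 = 0.56.
Capital: 0.44 × (-1.7) = -0.748 pp.
Total hours worked: 0.56 × 4.4 = 2.464 pp.
TFP growth = 3.9 − 1.716 = 2.184%.

TFP grew 2.18%.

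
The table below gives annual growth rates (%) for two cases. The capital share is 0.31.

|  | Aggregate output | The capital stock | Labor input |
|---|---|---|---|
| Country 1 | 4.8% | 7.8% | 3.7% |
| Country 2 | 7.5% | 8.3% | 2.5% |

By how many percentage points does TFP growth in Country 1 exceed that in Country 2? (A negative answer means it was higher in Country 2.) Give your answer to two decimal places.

Labor's share = 1 − 0.31 = 0.69.
Country 1: TFP = 4.8 − 2.418 − 2.553 = -0.171%.
Country 2: TFP = 7.5 − 2.573 − 1.725 = 3.202%.
Difference = -0.171 − (3.202) = -3.373 pp.

-3.37 percentage points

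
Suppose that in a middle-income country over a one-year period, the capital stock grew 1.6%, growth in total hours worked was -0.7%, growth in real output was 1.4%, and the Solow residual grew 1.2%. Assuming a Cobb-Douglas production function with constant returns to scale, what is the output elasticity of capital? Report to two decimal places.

The output elasticity of capital is 0.39.

gY = gA + α·gK + (1−α)·gL, so gY − gA − gL = α(gK − gL).
1.4 − 1.2 + 0.7 = α × (1.6 − (-0.7)).
0.9 = 2.3 α, so α = 0.3913.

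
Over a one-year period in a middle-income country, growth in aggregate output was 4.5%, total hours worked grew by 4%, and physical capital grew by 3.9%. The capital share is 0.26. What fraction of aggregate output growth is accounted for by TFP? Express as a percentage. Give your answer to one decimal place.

Labor's share = 1 − 0.26 = 0.74.
Physical capital: 0.26 × 3.9 = 1.014 pp.
Total hours worked: 0.74 × 4 = 2.96 pp.
TFP growth = 4.5 − 3.974 = 0.526%.
TFP share of growth = 0.526 / 4.5 × 100 = 11.689%.

11.7%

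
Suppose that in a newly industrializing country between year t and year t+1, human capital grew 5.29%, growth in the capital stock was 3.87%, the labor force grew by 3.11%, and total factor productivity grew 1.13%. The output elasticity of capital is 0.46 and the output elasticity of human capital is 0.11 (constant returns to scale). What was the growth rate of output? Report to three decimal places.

Output grew 4.829%.

Labor's share = 1 − 0.46 − 0.11 = 0.43.
The capital stock: 0.46 × 3.87 = 1.7802 pp.
Human capital: 0.11 × 5.29 = 0.5819 pp.
The labor force: 0.43 × 3.11 = 1.3373 pp.
Output growth = 1.13 + 3.6994 = 4.8294%.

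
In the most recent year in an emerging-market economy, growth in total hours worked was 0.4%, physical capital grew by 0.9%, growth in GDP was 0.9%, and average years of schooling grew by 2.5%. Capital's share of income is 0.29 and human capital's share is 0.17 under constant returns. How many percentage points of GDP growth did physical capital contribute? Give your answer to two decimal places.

Contribution = share × growth = 0.29 × 0.9 = 0.261 pp.

0.26 pp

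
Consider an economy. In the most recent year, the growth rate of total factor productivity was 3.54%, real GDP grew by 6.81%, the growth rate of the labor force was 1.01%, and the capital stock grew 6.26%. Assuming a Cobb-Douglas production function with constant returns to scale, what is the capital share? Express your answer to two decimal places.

The capital share is 0.43.

gY = gA + α·gK + (1−α)·gL, so gY − gA − gL = α(gK − gL).
6.81 − 3.54 − 1.01 = α × (6.26 − 1.01).
2.26 = 5.25 α, so α = 0.4305.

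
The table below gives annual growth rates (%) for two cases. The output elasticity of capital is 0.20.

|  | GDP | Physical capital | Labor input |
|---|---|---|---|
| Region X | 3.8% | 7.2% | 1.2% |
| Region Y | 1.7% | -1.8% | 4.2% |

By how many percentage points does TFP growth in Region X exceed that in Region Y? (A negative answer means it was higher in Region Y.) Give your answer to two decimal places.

Labor's share = 1 − 0.2 = 0.8.
Region X: TFP = 3.8 − 1.44 − 0.96 = 1.4%.
Region Y: TFP = 1.7 + 0.36 − 3.36 = -1.3%.
Difference = 1.4 − (-1.3) = 2.7 pp.

2.70 percentage points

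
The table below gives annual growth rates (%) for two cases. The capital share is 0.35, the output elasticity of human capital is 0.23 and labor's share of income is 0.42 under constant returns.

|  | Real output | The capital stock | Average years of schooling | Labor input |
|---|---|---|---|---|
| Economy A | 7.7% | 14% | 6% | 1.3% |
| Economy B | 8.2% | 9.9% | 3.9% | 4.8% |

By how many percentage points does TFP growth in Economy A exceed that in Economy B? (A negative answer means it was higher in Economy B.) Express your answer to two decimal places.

-0.95 percentage points

Labor's share = 1 − 0.35 − 0.23 = 0.42.
Economy A: TFP = 7.7 − 4.9 − 1.38 − 0.546 = 0.874%.
Economy B: TFP = 8.2 − 3.465 − 0.897 − 2.016 = 1.822%.
Difference = 0.874 − (1.822) = -0.948 pp.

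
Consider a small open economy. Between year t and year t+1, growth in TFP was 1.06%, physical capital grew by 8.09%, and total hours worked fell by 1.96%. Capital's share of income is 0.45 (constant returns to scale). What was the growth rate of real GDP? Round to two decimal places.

Labor's share = 1 − 0.45 = 0.55.
Physical capital: 0.45 × 8.09 = 3.6405 pp.
Total hours worked: 0.55 × (-1.96) = -1.078 pp.
Output growth = 1.06 + 2.5625 = 3.6225%.

Real GDP grew 3.62%.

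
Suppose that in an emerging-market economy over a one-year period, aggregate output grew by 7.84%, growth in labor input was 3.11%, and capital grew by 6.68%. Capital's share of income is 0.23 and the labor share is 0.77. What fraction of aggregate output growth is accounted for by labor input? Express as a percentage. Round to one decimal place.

Labor's share = 1 − 0.23 = 0.77.
Labor input contributed 0.77 × 3.11 = 2.3947 pp.
Share of growth = 2.3947 / 7.84 × 100 = 30.545%.

Labor input accounted for 30.5% of growth.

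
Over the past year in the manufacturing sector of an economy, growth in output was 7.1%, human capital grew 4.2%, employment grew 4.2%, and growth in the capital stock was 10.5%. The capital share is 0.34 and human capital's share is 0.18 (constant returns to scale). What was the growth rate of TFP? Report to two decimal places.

0.76%

Labor's share = 1 − 0.34 − 0.18 = 0.48.
The capital stock: 0.34 × 10.5 = 3.57 pp.
Human capital: 0.18 × 4.2 = 0.756 pp.
Employment: 0.48 × 4.2 = 2.016 pp.
TFP growth = 7.1 − 6.342 = 0.758%.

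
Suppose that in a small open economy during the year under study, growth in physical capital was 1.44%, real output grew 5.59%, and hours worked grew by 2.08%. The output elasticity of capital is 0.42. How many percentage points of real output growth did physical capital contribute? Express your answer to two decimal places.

0.60 percentage points

Contribution = share × growth = 0.42 × 1.44 = 0.6048 pp.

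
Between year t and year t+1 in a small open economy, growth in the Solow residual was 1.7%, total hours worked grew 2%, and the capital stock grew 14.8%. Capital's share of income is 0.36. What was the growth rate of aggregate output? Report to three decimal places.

8.308%

Labor's share = 1 − 0.36 = 0.64.
The capital stock: 0.36 × 14.8 = 5.328 pp.
Total hours worked: 0.64 × 2 = 1.28 pp.
Output growth = 1.7 + 6.608 = 8.308%.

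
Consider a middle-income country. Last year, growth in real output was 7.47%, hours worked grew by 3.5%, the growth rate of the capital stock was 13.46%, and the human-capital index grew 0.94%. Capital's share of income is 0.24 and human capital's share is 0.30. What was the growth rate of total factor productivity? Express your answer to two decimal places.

2.35%

Labor's share = 1 − 0.24 − 0.3 = 0.46.
The capital stock: 0.24 × 13.46 = 3.2304 pp.
The human-capital index: 0.3 × 0.94 = 0.282 pp.
Hours worked: 0.46 × 3.5 = 1.61 pp.
TFP growth = 7.47 − 5.1224 = 2.3476%.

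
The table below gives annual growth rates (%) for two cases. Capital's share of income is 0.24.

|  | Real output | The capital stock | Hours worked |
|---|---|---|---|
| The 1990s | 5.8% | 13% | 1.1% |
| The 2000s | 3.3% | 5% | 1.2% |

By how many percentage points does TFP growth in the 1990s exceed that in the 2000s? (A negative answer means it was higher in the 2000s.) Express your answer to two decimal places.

0.66 percentage points

Labor's share = 1 − 0.24 = 0.76.
The 1990s: TFP = 5.8 − 3.12 − 0.836 = 1.844%.
The 2000s: TFP = 3.3 − 1.2 − 0.912 = 1.188%.
Difference = 1.844 − (1.188) = 0.656 pp.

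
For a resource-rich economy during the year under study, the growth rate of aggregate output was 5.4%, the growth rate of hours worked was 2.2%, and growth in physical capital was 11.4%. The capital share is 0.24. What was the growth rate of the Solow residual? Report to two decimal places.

Labor's share = 1 − 0.24 = 0.76.
Physical capital: 0.24 × 11.4 = 2.736 pp.
Hours worked: 0.76 × 2.2 = 1.672 pp.
TFP growth = 5.4 − 4.408 = 0.992%.

The Solow residual growth was 0.99%.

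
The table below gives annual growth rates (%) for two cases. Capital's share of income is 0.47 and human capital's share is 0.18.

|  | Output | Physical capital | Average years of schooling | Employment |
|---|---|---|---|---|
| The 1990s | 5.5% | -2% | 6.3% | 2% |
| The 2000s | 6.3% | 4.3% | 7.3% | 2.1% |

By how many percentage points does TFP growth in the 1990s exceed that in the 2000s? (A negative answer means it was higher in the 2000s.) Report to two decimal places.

Labor's share = 1 − 0.47 − 0.18 = 0.35.
The 1990s: TFP = 5.5 + 0.94 − 1.134 − 0.7 = 4.606%.
The 2000s: TFP = 6.3 − 2.021 − 1.314 − 0.735 = 2.23%.
Difference = 4.606 − (2.23) = 2.376 pp.

2.38 percentage points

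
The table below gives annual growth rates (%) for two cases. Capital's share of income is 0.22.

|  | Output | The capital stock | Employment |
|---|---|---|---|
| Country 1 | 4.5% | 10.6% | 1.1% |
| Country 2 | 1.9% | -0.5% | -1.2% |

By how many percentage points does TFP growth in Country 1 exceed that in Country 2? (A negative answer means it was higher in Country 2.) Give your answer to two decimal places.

Labor's share = 1 − 0.22 = 0.78.
Country 1: TFP = 4.5 − 2.332 − 0.858 = 1.31%.
Country 2: TFP = 1.9 + 0.11 + 0.936 = 2.946%.
Difference = 1.31 − (2.946) = -1.636 pp.

-1.64 percentage points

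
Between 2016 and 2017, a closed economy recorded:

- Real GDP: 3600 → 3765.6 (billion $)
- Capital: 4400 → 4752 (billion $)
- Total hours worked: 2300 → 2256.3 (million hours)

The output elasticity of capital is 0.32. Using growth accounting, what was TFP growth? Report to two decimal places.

TFP growth was 3.33%.

Real GDP growth = (3765.6 − 3600) / 3600 = 4.6%.
Capital growth = (4752 − 4400) / 4400 = 8%.
Total hours worked growth = (2256.3 − 2300) / 2300 = -1.9%.
Labor's share = 1 − 0.32 = 0.68.
Capital: 0.32 × 8 = 2.56 pp.
Total hours worked: 0.68 × (-1.9) = -1.292 pp.
TFP growth = 4.6 − 1.268 = 3.332%.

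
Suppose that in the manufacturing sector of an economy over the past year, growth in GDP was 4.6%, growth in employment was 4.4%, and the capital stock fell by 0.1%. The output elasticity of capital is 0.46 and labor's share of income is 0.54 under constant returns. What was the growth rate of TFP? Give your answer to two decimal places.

TFP grew 2.27%.

Labor's share = 1 − 0.46 = 0.54.
The capital stock: 0.46 × (-0.1) = -0.046 pp.
Employment: 0.54 × 4.4 = 2.376 pp.
TFP growth = 4.6 − 2.33 = 2.27%.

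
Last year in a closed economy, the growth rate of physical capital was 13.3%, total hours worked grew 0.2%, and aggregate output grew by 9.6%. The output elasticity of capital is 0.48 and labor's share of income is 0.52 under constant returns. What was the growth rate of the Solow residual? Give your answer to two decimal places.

Labor's share = 1 − 0.48 = 0.52.
Physical capital: 0.48 × 13.3 = 6.384 pp.
Total hours worked: 0.52 × 0.2 = 0.104 pp.
TFP growth = 9.6 − 6.488 = 3.112%.

The Solow residual grew 3.11%.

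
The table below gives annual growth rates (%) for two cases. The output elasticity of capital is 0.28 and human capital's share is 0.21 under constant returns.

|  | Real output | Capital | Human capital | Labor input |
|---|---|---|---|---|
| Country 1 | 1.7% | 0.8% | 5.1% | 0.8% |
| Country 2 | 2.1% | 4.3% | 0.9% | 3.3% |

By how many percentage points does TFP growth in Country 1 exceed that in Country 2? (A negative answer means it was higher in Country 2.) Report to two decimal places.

0.97 percentage points

Labor's share = 1 − 0.28 − 0.21 = 0.51.
Country 1: TFP = 1.7 − 0.224 − 1.071 − 0.408 = -0.003%.
Country 2: TFP = 2.1 − 1.204 − 0.189 − 1.683 = -0.976%.
Difference = -0.003 − (-0.976) = 0.973 pp.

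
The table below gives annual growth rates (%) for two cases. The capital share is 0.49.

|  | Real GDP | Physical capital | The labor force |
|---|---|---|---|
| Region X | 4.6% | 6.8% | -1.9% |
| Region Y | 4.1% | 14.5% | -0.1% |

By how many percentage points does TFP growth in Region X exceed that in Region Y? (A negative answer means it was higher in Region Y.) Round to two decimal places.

5.19 percentage points

Labor's share = 1 − 0.49 = 0.51.
Region X: TFP = 4.6 − 3.332 + 0.969 = 2.237%.
Region Y: TFP = 4.1 − 7.105 + 0.051 = -2.954%.
Difference = 2.237 − (-2.954) = 5.191 pp.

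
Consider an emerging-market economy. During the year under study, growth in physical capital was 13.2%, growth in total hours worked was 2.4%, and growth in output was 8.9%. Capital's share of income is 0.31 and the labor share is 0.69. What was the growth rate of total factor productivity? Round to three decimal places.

3.152%

Labor's share = 1 − 0.31 = 0.69.
Physical capital: 0.31 × 13.2 = 4.092 pp.
Total hours worked: 0.69 × 2.4 = 1.656 pp.
TFP growth = 8.9 − 5.748 = 3.152%.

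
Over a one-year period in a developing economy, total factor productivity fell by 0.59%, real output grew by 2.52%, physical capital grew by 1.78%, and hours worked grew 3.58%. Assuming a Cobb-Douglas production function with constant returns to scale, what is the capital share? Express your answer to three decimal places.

gY = gA + α·gK + (1−α)·gL, so gY − gA − gL = α(gK − gL).
2.52 + 0.59 − 3.58 = α × (1.78 − 3.58).
-0.47 = -1.8 α, so α = 0.26111.

α = 0.261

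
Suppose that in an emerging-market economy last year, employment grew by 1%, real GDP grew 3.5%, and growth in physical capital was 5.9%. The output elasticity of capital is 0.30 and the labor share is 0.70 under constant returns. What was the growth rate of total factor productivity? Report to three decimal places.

1.030%

Labor's share = 1 − 0.3 = 0.7.
Physical capital: 0.3 × 5.9 = 1.77 pp.
Employment: 0.7 × 1 = 0.7 pp.
TFP growth = 3.5 − 2.47 = 1.03%.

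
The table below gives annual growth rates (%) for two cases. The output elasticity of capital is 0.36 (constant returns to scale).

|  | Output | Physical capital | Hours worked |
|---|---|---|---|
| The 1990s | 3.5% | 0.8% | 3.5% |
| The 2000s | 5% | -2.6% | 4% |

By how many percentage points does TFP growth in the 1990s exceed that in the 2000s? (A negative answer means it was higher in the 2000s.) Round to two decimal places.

Labor's share = 1 − 0.36 = 0.64.
The 1990s: TFP = 3.5 − 0.288 − 2.24 = 0.972%.
The 2000s: TFP = 5 + 0.936 − 2.56 = 3.376%.
Difference = 0.972 − (3.376) = -2.404 pp.

-2.40 percentage points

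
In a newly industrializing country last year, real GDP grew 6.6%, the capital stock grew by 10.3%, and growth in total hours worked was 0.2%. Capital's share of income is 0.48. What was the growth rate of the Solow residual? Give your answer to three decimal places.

The Solow residual grew 1.552%.

Labor's share = 1 − 0.48 = 0.52.
The capital stock: 0.48 × 10.3 = 4.944 pp.
Total hours worked: 0.52 × 0.2 = 0.104 pp.
TFP growth = 6.6 − 5.048 = 1.552%.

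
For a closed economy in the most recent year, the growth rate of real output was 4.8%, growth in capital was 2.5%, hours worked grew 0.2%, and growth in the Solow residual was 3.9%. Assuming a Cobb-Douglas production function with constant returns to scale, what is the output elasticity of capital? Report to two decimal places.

α = 0.30

gY = gA + α·gK + (1−α)·gL, so gY − gA − gL = α(gK − gL).
4.8 − 3.9 − 0.2 = α × (2.5 − 0.2).
0.7 = 2.3 α, so α = 0.3043.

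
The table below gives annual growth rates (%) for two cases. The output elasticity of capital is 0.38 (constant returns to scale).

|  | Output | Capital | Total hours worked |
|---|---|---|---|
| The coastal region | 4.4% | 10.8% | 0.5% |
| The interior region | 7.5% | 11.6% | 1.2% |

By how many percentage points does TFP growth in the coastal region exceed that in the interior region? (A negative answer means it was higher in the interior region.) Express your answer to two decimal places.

-2.36 percentage points

Labor's share = 1 − 0.38 = 0.62.
The coastal region: TFP = 4.4 − 4.104 − 0.31 = -0.014%.
The interior region: TFP = 7.5 − 4.408 − 0.744 = 2.348%.
Difference = -0.014 − (2.348) = -2.362 pp.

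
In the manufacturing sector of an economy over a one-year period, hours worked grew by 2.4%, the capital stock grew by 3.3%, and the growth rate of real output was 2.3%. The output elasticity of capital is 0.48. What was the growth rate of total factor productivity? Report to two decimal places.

Labor's share = 1 − 0.48 = 0.52.
The capital stock: 0.48 × 3.3 = 1.584 pp.
Hours worked: 0.52 × 2.4 = 1.248 pp.
TFP growth = 2.3 − 2.832 = -0.532%.

-0.53%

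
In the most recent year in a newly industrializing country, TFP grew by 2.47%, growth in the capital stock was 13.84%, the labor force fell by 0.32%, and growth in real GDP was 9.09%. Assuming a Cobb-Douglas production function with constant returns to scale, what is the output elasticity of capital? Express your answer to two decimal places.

α = 0.49

gY = gA + α·gK + (1−α)·gL, so gY − gA − gL = α(gK − gL).
9.09 − 2.47 + 0.32 = α × (13.84 − (-0.32)).
6.94 = 14.16 α, so α = 0.4901.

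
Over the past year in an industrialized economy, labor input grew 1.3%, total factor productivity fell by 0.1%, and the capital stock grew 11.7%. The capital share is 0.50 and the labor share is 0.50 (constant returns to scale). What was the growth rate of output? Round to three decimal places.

Labor's share = 1 − 0.5 = 0.5.
The capital stock: 0.5 × 11.7 = 5.85 pp.
Labor input: 0.5 × 1.3 = 0.65 pp.
Output growth = -0.1 + 6.5 = 6.4%.

6.400%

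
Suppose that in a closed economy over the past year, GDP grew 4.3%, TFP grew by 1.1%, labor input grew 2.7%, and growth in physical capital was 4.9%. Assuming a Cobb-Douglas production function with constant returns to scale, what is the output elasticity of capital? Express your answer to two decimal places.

gY = gA + α·gK + (1−α)·gL, so gY − gA − gL = α(gK − gL).
4.3 − 1.1 − 2.7 = α × (4.9 − 2.7).
0.5 = 2.2 α, so α = 0.2273.

0.23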